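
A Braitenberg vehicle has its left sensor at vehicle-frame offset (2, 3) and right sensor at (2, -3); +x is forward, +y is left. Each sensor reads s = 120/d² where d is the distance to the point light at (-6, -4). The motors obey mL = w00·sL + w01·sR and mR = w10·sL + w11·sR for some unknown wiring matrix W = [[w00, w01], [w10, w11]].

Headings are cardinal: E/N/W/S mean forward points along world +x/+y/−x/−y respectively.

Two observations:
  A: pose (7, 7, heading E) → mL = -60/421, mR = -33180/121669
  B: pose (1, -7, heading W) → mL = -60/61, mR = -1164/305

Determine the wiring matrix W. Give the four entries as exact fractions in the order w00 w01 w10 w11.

obs A: pose=(7,7,E) → sL=120/421, sR=120/289, mL=-60/421, mR=-33180/121669
obs B: pose=(1,-7,W) → sL=120/61, sR=24/5, mL=-60/61, mR=-1164/305
sensor matrix S = [[120/421, 120/289], [120/61, 24/5]]; det S = 4091904/7421809
solve [mL_A; mL_B] = S·[w00; w01] and [mR_A; mR_B] = S·[w10; w11]:
  w00 = -1/2, w01 = 0, w10 = 1/2, w11 = -1

-1/2 0 1/2 -1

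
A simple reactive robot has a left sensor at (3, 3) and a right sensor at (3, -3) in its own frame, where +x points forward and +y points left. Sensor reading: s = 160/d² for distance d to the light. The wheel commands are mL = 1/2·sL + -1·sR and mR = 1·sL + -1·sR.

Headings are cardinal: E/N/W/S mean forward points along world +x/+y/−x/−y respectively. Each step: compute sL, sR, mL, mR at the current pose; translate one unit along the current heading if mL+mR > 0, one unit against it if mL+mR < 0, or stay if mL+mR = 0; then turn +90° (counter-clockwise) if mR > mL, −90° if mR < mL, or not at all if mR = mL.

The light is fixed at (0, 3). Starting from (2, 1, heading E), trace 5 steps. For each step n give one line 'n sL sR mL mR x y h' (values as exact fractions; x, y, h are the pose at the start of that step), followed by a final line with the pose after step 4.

0 80/13 16/5 -8/65 192/65 2 1 E
1 160 160/37 2800/37 5760/37 3 1 N
2 10 40 -35 -30 3 2 W
3 32/13 160/17 -1808/221 -1536/221 4 2 S
4 80/29 80/29 -40/29 0 4 3 E
final 3 3 N

n=0: pose=(2,1,E); sL=80/13, sR=16/5; mL=-8/65, mR=192/65; mL+mR=184/65 → advance +1; mR−mL=40/13 → turn +1·90°
n=1: pose=(3,1,N); sL=160, sR=160/37; mL=2800/37, mR=5760/37; mL+mR=8560/37 → advance +1; mR−mL=80 → turn +1·90°
n=2: pose=(3,2,W); sL=10, sR=40; mL=-35, mR=-30; mL+mR=-65 → advance -1; mR−mL=5 → turn +1·90°
n=3: pose=(4,2,S); sL=32/13, sR=160/17; mL=-1808/221, mR=-1536/221; mL+mR=-3344/221 → advance -1; mR−mL=16/13 → turn +1·90°
n=4: pose=(4,3,E); sL=80/29, sR=80/29; mL=-40/29, mR=0; mL+mR=-40/29 → advance -1; mR−mL=40/29 → turn +1·90°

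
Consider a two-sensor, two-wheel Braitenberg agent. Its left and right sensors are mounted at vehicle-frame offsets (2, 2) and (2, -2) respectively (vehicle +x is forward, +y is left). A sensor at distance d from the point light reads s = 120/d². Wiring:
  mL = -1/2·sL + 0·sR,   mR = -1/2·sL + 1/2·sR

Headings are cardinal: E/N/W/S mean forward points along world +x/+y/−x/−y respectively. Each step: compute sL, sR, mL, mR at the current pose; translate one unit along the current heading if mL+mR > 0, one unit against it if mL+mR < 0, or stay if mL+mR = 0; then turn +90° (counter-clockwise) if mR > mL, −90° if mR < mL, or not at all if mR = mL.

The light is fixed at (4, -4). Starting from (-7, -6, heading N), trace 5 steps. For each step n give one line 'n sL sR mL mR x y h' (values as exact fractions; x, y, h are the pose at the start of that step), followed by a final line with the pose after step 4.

n=0: pose=(-7,-6,N); sL=120/169, sR=40/27; mL=-60/169, mR=1760/4563; mL+mR=140/4563 → advance +1; mR−mL=20/27 → turn +1·90°
n=1: pose=(-7,-5,W); sL=60/89, sR=12/17; mL=-30/89, mR=24/1513; mL+mR=-486/1513 → advance -1; mR−mL=6/17 → turn +1·90°
n=2: pose=(-6,-5,S); sL=120/73, sR=40/51; mL=-60/73, mR=-1600/3723; mL+mR=-4660/3723 → advance -1; mR−mL=20/51 → turn +1·90°
n=3: pose=(-6,-4,E); sL=30/17, sR=30/17; mL=-15/17, mR=0; mL+mR=-15/17 → advance -1; mR−mL=15/17 → turn +1·90°
n=4: pose=(-7,-4,N); sL=120/173, sR=24/17; mL=-60/173, mR=1056/2941; mL+mR=36/2941 → advance +1; mR−mL=12/17 → turn +1·90°

0 120/169 40/27 -60/169 1760/4563 -7 -6 N
1 60/89 12/17 -30/89 24/1513 -7 -5 W
2 120/73 40/51 -60/73 -1600/3723 -6 -5 S
3 30/17 30/17 -15/17 0 -6 -4 E
4 120/173 24/17 -60/173 1056/2941 -7 -4 N
final -7 -3 W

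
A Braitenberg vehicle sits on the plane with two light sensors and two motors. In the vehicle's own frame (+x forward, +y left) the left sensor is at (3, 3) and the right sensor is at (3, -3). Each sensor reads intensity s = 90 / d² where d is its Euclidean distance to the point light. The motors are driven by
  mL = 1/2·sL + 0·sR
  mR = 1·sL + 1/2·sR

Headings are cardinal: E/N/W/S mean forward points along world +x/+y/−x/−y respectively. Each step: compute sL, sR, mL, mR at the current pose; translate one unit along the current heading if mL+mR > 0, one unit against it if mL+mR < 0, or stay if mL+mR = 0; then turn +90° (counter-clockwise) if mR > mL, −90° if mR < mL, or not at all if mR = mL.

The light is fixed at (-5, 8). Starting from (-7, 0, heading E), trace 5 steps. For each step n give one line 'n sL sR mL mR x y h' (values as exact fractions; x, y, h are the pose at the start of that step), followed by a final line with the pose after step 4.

n=0: pose=(-7,0,E); sL=45/13, sR=45/61; mL=45/26, mR=6075/1586; mL+mR=4410/793 → advance +1; mR−mL=1665/793 → turn +1·90°
n=1: pose=(-6,0,N); sL=90/41, sR=90/29; mL=45/41, mR=4455/1189; mL+mR=5760/1189 → advance +1; mR−mL=3150/1189 → turn +1·90°
n=2: pose=(-6,1,W); sL=45/58, sR=45/16; mL=45/116, mR=2025/928; mL+mR=2385/928 → advance +1; mR−mL=1665/928 → turn +1·90°
n=3: pose=(-7,1,S); sL=90/101, sR=18/25; mL=45/101, mR=3159/2525; mL+mR=4284/2525 → advance +1; mR−mL=2034/2525 → turn +1·90°
n=4: pose=(-7,0,E); sL=45/13, sR=45/61; mL=45/26, mR=6075/1586; mL+mR=4410/793 → advance +1; mR−mL=1665/793 → turn +1·90°

0 45/13 45/61 45/26 6075/1586 -7 0 E
1 90/41 90/29 45/41 4455/1189 -6 0 N
2 45/58 45/16 45/116 2025/928 -6 1 W
3 90/101 18/25 45/101 3159/2525 -7 1 S
4 45/13 45/61 45/26 6075/1586 -7 0 E
final -6 0 N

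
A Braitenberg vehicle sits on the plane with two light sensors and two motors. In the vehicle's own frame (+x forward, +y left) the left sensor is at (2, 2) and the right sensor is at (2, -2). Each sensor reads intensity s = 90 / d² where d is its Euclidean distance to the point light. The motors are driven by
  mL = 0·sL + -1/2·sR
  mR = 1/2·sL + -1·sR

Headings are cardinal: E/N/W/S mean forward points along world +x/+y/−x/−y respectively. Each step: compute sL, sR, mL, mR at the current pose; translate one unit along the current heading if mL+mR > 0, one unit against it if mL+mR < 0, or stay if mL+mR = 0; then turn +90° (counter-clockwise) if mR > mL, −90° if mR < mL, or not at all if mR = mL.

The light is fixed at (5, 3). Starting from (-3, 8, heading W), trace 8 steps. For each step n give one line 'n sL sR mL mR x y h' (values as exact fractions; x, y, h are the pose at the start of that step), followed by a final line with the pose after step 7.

n=0: pose=(-3,8,W); sL=90/109, sR=90/149; mL=-45/149, mR=-3105/16241; mL+mR=-8010/16241 → advance -1; mR−mL=1800/16241 → turn +1·90°
n=1: pose=(-2,8,S); sL=45/17, sR=1; mL=-1/2, mR=11/34; mL+mR=-3/17 → advance -1; mR−mL=14/17 → turn +1·90°
n=2: pose=(-2,9,E); sL=90/89, sR=90/41; mL=-45/41, mR=-6165/3649; mL+mR=-10170/3649 → advance -1; mR−mL=-2160/3649 → turn -1·90°
n=3: pose=(-3,9,S); sL=45/26, sR=45/58; mL=-45/116, mR=135/1508; mL+mR=-225/754 → advance -1; mR−mL=180/377 → turn +1·90°
n=4: pose=(-3,10,E); sL=10/13, sR=90/61; mL=-45/61, mR=-865/793; mL+mR=-1450/793 → advance -1; mR−mL=-280/793 → turn -1·90°
n=5: pose=(-4,10,S); sL=45/37, sR=45/73; mL=-45/146, mR=-45/5402; mL+mR=-855/2701 → advance -1; mR−mL=810/2701 → turn +1·90°
n=6: pose=(-4,11,E); sL=90/149, sR=18/17; mL=-9/17, mR=-1917/2533; mL+mR=-3258/2533 → advance -1; mR−mL=-576/2533 → turn -1·90°
n=7: pose=(-5,11,S); sL=9/10, sR=1/2; mL=-1/4, mR=-1/20; mL+mR=-3/10 → advance -1; mR−mL=1/5 → turn +1·90°

0 90/109 90/149 -45/149 -3105/16241 -3 8 W
1 45/17 1 -1/2 11/34 -2 8 S
2 90/89 90/41 -45/41 -6165/3649 -2 9 E
3 45/26 45/58 -45/116 135/1508 -3 9 S
4 10/13 90/61 -45/61 -865/793 -3 10 E
5 45/37 45/73 -45/146 -45/5402 -4 10 S
6 90/149 18/17 -9/17 -1917/2533 -4 11 E
7 9/10 1/2 -1/4 -1/20 -5 11 S
final -5 12 E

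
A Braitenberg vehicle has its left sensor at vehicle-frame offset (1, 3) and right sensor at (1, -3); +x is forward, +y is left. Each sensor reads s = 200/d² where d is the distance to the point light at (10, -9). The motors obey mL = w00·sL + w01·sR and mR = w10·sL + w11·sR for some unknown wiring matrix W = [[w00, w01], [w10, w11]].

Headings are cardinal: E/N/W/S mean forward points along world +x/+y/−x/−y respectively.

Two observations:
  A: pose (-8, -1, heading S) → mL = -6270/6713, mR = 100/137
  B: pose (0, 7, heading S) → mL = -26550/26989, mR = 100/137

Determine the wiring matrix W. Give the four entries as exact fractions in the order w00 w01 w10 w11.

obs A: pose=(-8,-1,S) → sL=100/137, sR=20/49, mL=-6270/6713, mR=100/137
obs B: pose=(0,7,S) → sL=100/137, sR=100/197, mL=-26550/26989, mR=100/137
sensor matrix S = [[100/137, 20/49], [100/137, 100/197]]; det S = 96000/1322461
solve [mL_A; mL_B] = S·[w00; w01] and [mR_A; mR_B] = S·[w10; w11]:
  w00 = -1, w01 = -1/2, w10 = 1, w11 = 0

-1 -1/2 1 0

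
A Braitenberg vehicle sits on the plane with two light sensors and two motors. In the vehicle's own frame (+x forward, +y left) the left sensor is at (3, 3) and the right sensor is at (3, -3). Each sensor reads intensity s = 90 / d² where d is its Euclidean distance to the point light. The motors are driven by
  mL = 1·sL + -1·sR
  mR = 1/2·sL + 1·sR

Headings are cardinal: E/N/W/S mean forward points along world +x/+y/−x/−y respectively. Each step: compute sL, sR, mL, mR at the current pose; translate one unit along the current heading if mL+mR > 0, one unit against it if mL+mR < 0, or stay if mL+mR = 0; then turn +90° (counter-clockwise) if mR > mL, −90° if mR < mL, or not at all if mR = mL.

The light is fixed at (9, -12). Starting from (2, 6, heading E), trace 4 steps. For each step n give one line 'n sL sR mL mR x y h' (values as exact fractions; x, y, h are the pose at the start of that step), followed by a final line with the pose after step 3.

0 90/457 90/241 -19440/110137 51975/110137 2 6 E
1 5/29 1/5 -4/145 83/290 3 6 N
2 90/337 18/113 4104/38081 11151/38081 3 7 W
3 45/136 45/178 945/12104 10125/24208 2 7 S
final 2 6 E

n=0: pose=(2,6,E); sL=90/457, sR=90/241; mL=-19440/110137, mR=51975/110137; mL+mR=135/457 → advance +1; mR−mL=71415/110137 → turn +1·90°
n=1: pose=(3,6,N); sL=5/29, sR=1/5; mL=-4/145, mR=83/290; mL+mR=15/58 → advance +1; mR−mL=91/290 → turn +1·90°
n=2: pose=(3,7,W); sL=90/337, sR=18/113; mL=4104/38081, mR=11151/38081; mL+mR=135/337 → advance +1; mR−mL=7047/38081 → turn +1·90°
n=3: pose=(2,7,S); sL=45/136, sR=45/178; mL=945/12104, mR=10125/24208; mL+mR=135/272 → advance +1; mR−mL=8235/24208 → turn +1·90°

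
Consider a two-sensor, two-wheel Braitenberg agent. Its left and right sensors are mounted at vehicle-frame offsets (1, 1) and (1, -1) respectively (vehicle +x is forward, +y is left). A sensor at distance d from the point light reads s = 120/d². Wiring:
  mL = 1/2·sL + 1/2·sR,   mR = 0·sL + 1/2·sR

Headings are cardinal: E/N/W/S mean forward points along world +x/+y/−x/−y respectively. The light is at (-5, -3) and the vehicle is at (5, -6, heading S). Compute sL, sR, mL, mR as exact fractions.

left sensor world pos  = (6, -7); dL² = 137
right sensor world pos = (4, -7); dR² = 97
sL = 120/137 = 120/137
sR = 120/97 = 120/97
mL = 1/2·sL + 1/2·sR = 14040/13289
mR = 0·sL + 1/2·sR = 60/97

120/137 120/97 14040/13289 60/97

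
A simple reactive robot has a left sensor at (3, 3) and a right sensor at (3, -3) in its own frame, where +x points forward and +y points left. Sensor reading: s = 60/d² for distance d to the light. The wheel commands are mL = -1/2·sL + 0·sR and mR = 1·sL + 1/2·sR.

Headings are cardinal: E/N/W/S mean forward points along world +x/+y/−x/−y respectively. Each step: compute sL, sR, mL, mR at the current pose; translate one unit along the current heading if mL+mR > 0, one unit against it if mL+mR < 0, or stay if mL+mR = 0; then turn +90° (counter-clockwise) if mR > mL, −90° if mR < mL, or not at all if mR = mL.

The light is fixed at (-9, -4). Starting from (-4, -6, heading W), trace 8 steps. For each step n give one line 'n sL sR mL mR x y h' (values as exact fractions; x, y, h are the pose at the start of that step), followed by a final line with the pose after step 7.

n=0: pose=(-4,-6,W); sL=60/29, sR=12; mL=-30/29, mR=234/29; mL+mR=204/29 → advance +1; mR−mL=264/29 → turn +1·90°
n=1: pose=(-5,-6,S); sL=30/37, sR=30/13; mL=-15/37, mR=945/481; mL+mR=750/481 → advance +1; mR−mL=1140/481 → turn +1·90°
n=2: pose=(-5,-7,E); sL=60/49, sR=12/17; mL=-30/49, mR=1314/833; mL+mR=804/833 → advance +1; mR−mL=1824/833 → turn +1·90°
n=3: pose=(-4,-7,N); sL=15, sR=15/16; mL=-15/2, mR=495/32; mL+mR=255/32 → advance +1; mR−mL=735/32 → turn +1·90°
n=4: pose=(-4,-6,W); sL=60/29, sR=12; mL=-30/29, mR=234/29; mL+mR=204/29 → advance +1; mR−mL=264/29 → turn +1·90°
n=5: pose=(-5,-6,S); sL=30/37, sR=30/13; mL=-15/37, mR=945/481; mL+mR=750/481 → advance +1; mR−mL=1140/481 → turn +1·90°
n=6: pose=(-5,-7,E); sL=60/49, sR=12/17; mL=-30/49, mR=1314/833; mL+mR=804/833 → advance +1; mR−mL=1824/833 → turn +1·90°
n=7: pose=(-4,-7,N); sL=15, sR=15/16; mL=-15/2, mR=495/32; mL+mR=255/32 → advance +1; mR−mL=735/32 → turn +1·90°

0 60/29 12 -30/29 234/29 -4 -6 W
1 30/37 30/13 -15/37 945/481 -5 -6 S
2 60/49 12/17 -30/49 1314/833 -5 -7 E
3 15 15/16 -15/2 495/32 -4 -7 N
4 60/29 12 -30/29 234/29 -4 -6 W
5 30/37 30/13 -15/37 945/481 -5 -6 S
6 60/49 12/17 -30/49 1314/833 -5 -7 E
7 15 15/16 -15/2 495/32 -4 -7 N
final -4 -6 W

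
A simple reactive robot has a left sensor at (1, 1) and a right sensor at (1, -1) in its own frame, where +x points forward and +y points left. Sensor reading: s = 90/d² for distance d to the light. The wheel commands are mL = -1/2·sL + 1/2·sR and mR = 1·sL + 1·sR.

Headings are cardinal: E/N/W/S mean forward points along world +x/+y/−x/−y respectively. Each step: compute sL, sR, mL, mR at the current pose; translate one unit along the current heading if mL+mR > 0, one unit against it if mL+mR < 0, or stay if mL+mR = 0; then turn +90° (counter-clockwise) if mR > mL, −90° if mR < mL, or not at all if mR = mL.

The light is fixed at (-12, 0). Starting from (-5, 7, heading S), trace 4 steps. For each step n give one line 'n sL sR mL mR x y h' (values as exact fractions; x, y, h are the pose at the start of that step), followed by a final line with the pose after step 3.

0 9/10 5/4 7/40 43/20 -5 7 S
1 90/113 90/89 1080/10057 18180/10057 -5 6 E
2 45/49 9/13 -72/637 1026/637 -4 6 N
3 18/17 90/113 -252/1921 3564/1921 -4 7 W
final -5 7 S

n=0: pose=(-5,7,S); sL=9/10, sR=5/4; mL=7/40, mR=43/20; mL+mR=93/40 → advance +1; mR−mL=79/40 → turn +1·90°
n=1: pose=(-5,6,E); sL=90/113, sR=90/89; mL=1080/10057, mR=18180/10057; mL+mR=19260/10057 → advance +1; mR−mL=17100/10057 → turn +1·90°
n=2: pose=(-4,6,N); sL=45/49, sR=9/13; mL=-72/637, mR=1026/637; mL+mR=954/637 → advance +1; mR−mL=1098/637 → turn +1·90°
n=3: pose=(-4,7,W); sL=18/17, sR=90/113; mL=-252/1921, mR=3564/1921; mL+mR=3312/1921 → advance +1; mR−mL=3816/1921 → turn +1·90°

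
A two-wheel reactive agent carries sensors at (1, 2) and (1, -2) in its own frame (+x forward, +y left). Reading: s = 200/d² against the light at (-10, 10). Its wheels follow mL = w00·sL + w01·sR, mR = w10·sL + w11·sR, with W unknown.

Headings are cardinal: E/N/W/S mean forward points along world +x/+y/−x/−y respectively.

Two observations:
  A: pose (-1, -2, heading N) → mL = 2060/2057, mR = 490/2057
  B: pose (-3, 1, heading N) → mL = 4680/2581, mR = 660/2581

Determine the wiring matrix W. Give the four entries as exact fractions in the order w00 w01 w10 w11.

1/2 1/2 -1/2 1

obs A: pose=(-1,-2,N) → sL=20/17, sR=100/121, mL=2060/2057, mR=490/2057
obs B: pose=(-3,1,N) → sL=200/89, sR=40/29, mL=4680/2581, mR=660/2581
sensor matrix S = [[20/17, 100/121], [200/89, 40/29]]; det S = -1244800/5309117
solve [mL_A; mL_B] = S·[w00; w01] and [mR_A; mR_B] = S·[w10; w11]:
  w00 = 1/2, w01 = 1/2, w10 = -1/2, w11 = 1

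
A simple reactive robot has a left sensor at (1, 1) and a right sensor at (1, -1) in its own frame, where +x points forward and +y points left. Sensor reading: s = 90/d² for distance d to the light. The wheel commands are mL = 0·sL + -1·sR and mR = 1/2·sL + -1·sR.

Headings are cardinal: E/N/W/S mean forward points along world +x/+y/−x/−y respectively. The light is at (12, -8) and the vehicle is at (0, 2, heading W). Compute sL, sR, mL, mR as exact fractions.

9/25 9/29 -9/29 -189/1450

left sensor world pos  = (-1, 1); dL² = 250
right sensor world pos = (-1, 3); dR² = 290
sL = 90/250 = 9/25
sR = 90/290 = 9/29
mL = 0·sL + -1·sR = -9/29
mR = 1/2·sL + -1·sR = -189/1450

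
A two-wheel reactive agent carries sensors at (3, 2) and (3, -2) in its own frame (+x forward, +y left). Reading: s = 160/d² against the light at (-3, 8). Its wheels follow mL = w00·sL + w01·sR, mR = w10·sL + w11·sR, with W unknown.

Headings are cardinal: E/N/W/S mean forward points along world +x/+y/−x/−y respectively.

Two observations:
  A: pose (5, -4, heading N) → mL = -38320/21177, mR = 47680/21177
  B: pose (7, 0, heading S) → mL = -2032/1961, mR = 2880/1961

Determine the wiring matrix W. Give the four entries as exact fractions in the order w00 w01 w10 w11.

obs A: pose=(5,-4,N) → sL=160/117, sR=160/181, mL=-38320/21177, mR=47680/21177
obs B: pose=(7,0,S) → sL=32/53, sR=32/37, mL=-2032/1961, mR=2880/1961
sensor matrix S = [[160/117, 160/181], [32/53, 32/37]]; det S = 26951680/41528097
solve [mL_A; mL_B] = S·[w00; w01] and [mR_A; mR_B] = S·[w10; w11]:
  w00 = -1, w01 = -1/2, w10 = 1, w11 = 1

-1 -1/2 1 1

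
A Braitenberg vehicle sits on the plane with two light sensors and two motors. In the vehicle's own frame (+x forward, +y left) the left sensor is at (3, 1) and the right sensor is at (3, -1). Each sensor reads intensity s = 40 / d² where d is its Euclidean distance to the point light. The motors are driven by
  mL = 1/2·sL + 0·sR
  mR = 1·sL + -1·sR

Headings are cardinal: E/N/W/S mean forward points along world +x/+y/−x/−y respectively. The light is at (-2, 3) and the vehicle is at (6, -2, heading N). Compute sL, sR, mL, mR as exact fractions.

40/53 8/17 20/53 256/901

left sensor world pos  = (5, 1); dL² = 53
right sensor world pos = (7, 1); dR² = 85
sL = 40/53 = 40/53
sR = 40/85 = 8/17
mL = 1/2·sL + 0·sR = 20/53
mR = 1·sL + -1·sR = 256/901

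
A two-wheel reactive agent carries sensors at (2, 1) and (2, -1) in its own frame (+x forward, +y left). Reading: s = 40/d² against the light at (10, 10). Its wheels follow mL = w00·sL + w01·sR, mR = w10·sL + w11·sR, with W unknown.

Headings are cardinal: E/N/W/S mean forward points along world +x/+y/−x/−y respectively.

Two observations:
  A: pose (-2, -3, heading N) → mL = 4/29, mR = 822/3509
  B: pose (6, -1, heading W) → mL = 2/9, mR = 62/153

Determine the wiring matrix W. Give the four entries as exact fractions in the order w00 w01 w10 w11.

obs A: pose=(-2,-3,N) → sL=4/29, sR=20/121, mL=4/29, mR=822/3509
obs B: pose=(6,-1,W) → sL=2/9, sR=5/17, mL=2/9, mR=62/153
sensor matrix S = [[4/29, 20/121], [2/9, 5/17]]; det S = 2060/536877
solve [mL_A; mL_B] = S·[w00; w01] and [mR_A; mR_B] = S·[w10; w11]:
  w00 = 1, w01 = 0, w10 = 1/2, w11 = 1

1 0 1/2 1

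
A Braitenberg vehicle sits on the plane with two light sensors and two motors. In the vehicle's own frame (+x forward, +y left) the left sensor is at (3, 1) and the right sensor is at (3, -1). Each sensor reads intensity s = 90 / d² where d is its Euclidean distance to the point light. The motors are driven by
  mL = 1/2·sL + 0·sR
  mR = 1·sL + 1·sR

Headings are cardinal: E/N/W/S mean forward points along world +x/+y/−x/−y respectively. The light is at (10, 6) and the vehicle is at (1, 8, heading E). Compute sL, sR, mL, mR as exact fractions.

left sensor world pos  = (4, 9); dL² = 45
right sensor world pos = (4, 7); dR² = 37
sL = 90/45 = 2
sR = 90/37 = 90/37
mL = 1/2·sL + 0·sR = 1
mR = 1·sL + 1·sR = 164/37

2 90/37 1 164/37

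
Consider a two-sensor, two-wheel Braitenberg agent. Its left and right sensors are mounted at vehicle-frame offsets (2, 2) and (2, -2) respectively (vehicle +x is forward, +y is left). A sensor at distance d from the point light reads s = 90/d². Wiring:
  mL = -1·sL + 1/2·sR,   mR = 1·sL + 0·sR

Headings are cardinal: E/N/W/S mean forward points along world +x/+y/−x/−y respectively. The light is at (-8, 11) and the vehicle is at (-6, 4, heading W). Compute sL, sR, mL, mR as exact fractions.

10/9 18/5 31/45 10/9

left sensor world pos  = (-8, 2); dL² = 81
right sensor world pos = (-8, 6); dR² = 25
sL = 90/81 = 10/9
sR = 90/25 = 18/5
mL = -1·sL + 1/2·sR = 31/45
mR = 1·sL + 0·sR = 10/9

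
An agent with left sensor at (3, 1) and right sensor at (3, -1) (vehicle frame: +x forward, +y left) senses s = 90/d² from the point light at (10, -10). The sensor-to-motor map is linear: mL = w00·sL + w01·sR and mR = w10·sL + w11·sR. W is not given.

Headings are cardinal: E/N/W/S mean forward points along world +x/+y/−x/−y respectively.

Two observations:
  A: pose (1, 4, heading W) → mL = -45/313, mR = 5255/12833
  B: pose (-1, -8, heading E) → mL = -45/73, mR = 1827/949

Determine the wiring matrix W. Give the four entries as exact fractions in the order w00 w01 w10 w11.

-1/2 0 1 1/2

obs A: pose=(1,4,W) → sL=90/313, sR=10/41, mL=-45/313, mR=5255/12833
obs B: pose=(-1,-8,E) → sL=90/73, sR=18/13, mL=-45/73, mR=1827/949
sensor matrix S = [[90/313, 10/41], [90/73, 18/13]]; det S = 1186560/12178517
solve [mL_A; mL_B] = S·[w00; w01] and [mR_A; mR_B] = S·[w10; w11]:
  w00 = -1/2, w01 = 0, w10 = 1, w11 = 1/2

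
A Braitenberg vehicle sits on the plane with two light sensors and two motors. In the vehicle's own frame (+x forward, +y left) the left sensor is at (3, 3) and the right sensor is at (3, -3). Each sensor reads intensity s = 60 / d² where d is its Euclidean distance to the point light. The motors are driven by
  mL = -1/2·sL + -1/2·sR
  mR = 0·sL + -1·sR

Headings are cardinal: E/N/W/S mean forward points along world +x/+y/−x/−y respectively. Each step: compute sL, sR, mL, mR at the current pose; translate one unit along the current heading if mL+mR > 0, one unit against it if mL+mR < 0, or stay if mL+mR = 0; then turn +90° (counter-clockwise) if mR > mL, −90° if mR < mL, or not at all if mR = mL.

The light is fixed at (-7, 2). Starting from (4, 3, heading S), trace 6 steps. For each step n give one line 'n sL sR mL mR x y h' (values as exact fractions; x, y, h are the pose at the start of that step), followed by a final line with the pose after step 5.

n=0: pose=(4,3,S); sL=3/10, sR=15/17; mL=-201/340, mR=-15/17; mL+mR=-501/340 → advance -1; mR−mL=-99/340 → turn -1·90°
n=1: pose=(4,4,W); sL=12/13, sR=60/89; mL=-924/1157, mR=-60/89; mL+mR=-1704/1157 → advance -1; mR−mL=144/1157 → turn +1·90°
n=2: pose=(5,4,S); sL=30/113, sR=30/41; mL=-2310/4633, mR=-30/41; mL+mR=-5700/4633 → advance -1; mR−mL=-1080/4633 → turn -1·90°
n=3: pose=(5,5,W); sL=20/27, sR=20/39; mL=-220/351, mR=-20/39; mL+mR=-400/351 → advance -1; mR−mL=40/351 → turn +1·90°
n=4: pose=(6,5,S); sL=15/64, sR=3/5; mL=-267/640, mR=-3/5; mL+mR=-651/640 → advance -1; mR−mL=-117/640 → turn -1·90°
n=5: pose=(6,6,W); sL=60/101, sR=60/149; mL=-7500/15049, mR=-60/149; mL+mR=-13560/15049 → advance -1; mR−mL=1440/15049 → turn +1·90°

0 3/10 15/17 -201/340 -15/17 4 3 S
1 12/13 60/89 -924/1157 -60/89 4 4 W
2 30/113 30/41 -2310/4633 -30/41 5 4 S
3 20/27 20/39 -220/351 -20/39 5 5 W
4 15/64 3/5 -267/640 -3/5 6 5 S
5 60/101 60/149 -7500/15049 -60/149 6 6 W
final 7 6 S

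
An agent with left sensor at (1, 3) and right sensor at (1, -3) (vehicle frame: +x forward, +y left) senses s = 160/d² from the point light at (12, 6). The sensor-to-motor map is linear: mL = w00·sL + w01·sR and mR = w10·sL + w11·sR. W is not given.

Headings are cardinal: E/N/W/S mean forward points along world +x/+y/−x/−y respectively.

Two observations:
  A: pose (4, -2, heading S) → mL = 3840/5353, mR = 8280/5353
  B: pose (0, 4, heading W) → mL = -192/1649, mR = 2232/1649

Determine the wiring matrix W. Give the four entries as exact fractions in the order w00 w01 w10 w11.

1 -1 1/2 1

obs A: pose=(4,-2,S) → sL=80/53, sR=80/101, mL=3840/5353, mR=8280/5353
obs B: pose=(0,4,W) → sL=80/97, sR=16/17, mL=-192/1649, mR=2232/1649
sensor matrix S = [[80/53, 80/101], [80/97, 16/17]]; det S = 6773760/8827097
solve [mL_A; mL_B] = S·[w00; w01] and [mR_A; mR_B] = S·[w10; w11]:
  w00 = 1, w01 = -1, w10 = 1/2, w11 = 1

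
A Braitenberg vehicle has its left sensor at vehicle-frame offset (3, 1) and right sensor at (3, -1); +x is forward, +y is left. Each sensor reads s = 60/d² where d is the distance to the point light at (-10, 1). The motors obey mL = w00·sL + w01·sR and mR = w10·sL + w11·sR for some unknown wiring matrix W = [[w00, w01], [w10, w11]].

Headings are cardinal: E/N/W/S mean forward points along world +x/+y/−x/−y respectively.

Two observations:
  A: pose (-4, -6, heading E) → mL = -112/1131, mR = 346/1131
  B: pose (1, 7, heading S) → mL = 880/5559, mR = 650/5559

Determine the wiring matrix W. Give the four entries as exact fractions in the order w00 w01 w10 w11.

-1 1 1 -1/2

obs A: pose=(-4,-6,E) → sL=20/39, sR=12/29, mL=-112/1131, mR=346/1131
obs B: pose=(1,7,S) → sL=20/51, sR=60/109, mL=880/5559, mR=650/5559
sensor matrix S = [[20/39, 12/29], [20/51, 60/109]]; det S = 83840/698581
solve [mL_A; mL_B] = S·[w00; w01] and [mR_A; mR_B] = S·[w10; w11]:
  w00 = -1, w01 = 1, w10 = 1, w11 = -1/2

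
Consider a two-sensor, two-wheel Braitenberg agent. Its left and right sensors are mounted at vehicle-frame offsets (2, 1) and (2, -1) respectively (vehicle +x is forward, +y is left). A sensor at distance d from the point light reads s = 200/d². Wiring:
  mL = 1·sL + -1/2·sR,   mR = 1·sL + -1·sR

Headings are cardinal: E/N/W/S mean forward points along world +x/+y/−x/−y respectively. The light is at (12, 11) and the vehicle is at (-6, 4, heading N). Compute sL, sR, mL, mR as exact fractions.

100/193 100/157 6050/30301 -3600/30301

left sensor world pos  = (-7, 6); dL² = 386
right sensor world pos = (-5, 6); dR² = 314
sL = 200/386 = 100/193
sR = 200/314 = 100/157
mL = 1·sL + -1/2·sR = 6050/30301
mR = 1·sL + -1·sR = -3600/30301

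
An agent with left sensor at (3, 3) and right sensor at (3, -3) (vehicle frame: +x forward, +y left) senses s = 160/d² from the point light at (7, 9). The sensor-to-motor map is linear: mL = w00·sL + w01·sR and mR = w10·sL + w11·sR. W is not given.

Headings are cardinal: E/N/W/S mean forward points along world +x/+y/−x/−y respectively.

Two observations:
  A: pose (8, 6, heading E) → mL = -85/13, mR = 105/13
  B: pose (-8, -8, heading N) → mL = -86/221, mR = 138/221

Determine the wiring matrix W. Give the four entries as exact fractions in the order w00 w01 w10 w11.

-1/2 -1/2 1/2 1

obs A: pose=(8,6,E) → sL=10, sR=40/13, mL=-85/13, mR=105/13
obs B: pose=(-8,-8,N) → sL=4/13, sR=8/17, mL=-86/221, mR=138/221
sensor matrix S = [[10, 40/13], [4/13, 8/17]]; det S = 10800/2873
solve [mL_A; mL_B] = S·[w00; w01] and [mR_A; mR_B] = S·[w10; w11]:
  w00 = -1/2, w01 = -1/2, w10 = 1/2, w11 = 1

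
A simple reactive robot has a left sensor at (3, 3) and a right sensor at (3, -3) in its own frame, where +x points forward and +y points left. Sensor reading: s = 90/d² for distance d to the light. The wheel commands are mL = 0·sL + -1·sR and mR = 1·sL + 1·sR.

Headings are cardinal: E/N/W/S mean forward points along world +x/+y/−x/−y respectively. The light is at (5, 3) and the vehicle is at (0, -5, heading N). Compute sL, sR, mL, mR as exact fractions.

90/89 90/29 -90/29 10620/2581

left sensor world pos  = (-3, -2); dL² = 89
right sensor world pos = (3, -2); dR² = 29
sL = 90/89 = 90/89
sR = 90/29 = 90/29
mL = 0·sL + -1·sR = -90/29
mR = 1·sL + 1·sR = 10620/2581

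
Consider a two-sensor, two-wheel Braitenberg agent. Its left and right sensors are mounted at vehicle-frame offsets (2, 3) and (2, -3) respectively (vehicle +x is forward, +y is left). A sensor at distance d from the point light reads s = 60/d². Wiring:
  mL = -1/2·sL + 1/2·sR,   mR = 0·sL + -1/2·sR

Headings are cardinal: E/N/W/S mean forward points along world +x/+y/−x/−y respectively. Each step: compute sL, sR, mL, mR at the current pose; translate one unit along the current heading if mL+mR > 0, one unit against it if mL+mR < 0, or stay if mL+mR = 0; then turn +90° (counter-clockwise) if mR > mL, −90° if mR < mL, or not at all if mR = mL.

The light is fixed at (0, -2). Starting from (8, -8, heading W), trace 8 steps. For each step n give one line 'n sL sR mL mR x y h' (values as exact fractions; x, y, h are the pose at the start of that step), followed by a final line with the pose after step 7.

n=0: pose=(8,-8,W); sL=20/39, sR=4/3; mL=16/39, mR=-2/3; mL+mR=-10/39 → advance -1; mR−mL=-14/13 → turn -1·90°
n=1: pose=(9,-8,N); sL=15/13, sR=3/8; mL=-81/208, mR=-3/16; mL+mR=-15/26 → advance -1; mR−mL=21/104 → turn +1·90°
n=2: pose=(9,-9,W); sL=60/149, sR=12/13; mL=504/1937, mR=-6/13; mL+mR=-30/149 → advance -1; mR−mL=-1398/1937 → turn -1·90°
n=3: pose=(10,-9,N); sL=30/37, sR=30/97; mL=-900/3589, mR=-15/97; mL+mR=-15/37 → advance -1; mR−mL=345/3589 → turn +1·90°
n=4: pose=(10,-10,W); sL=12/37, sR=60/89; mL=576/3293, mR=-30/89; mL+mR=-6/37 → advance -1; mR−mL=-1686/3293 → turn -1·90°
n=5: pose=(11,-10,N); sL=3/5, sR=15/58; mL=-99/580, mR=-15/116; mL+mR=-3/10 → advance -1; mR−mL=6/145 → turn +1·90°
n=6: pose=(11,-11,W); sL=4/15, sR=20/39; mL=8/65, mR=-10/39; mL+mR=-2/15 → advance -1; mR−mL=-74/195 → turn -1·90°
n=7: pose=(12,-11,N); sL=6/13, sR=30/137; mL=-216/1781, mR=-15/137; mL+mR=-3/13 → advance -1; mR−mL=21/1781 → turn +1·90°

0 20/39 4/3 16/39 -2/3 8 -8 W
1 15/13 3/8 -81/208 -3/16 9 -8 N
2 60/149 12/13 504/1937 -6/13 9 -9 W
3 30/37 30/97 -900/3589 -15/97 10 -9 N
4 12/37 60/89 576/3293 -30/89 10 -10 W
5 3/5 15/58 -99/580 -15/116 11 -10 N
6 4/15 20/39 8/65 -10/39 11 -11 W
7 6/13 30/137 -216/1781 -15/137 12 -11 N
final 12 -12 W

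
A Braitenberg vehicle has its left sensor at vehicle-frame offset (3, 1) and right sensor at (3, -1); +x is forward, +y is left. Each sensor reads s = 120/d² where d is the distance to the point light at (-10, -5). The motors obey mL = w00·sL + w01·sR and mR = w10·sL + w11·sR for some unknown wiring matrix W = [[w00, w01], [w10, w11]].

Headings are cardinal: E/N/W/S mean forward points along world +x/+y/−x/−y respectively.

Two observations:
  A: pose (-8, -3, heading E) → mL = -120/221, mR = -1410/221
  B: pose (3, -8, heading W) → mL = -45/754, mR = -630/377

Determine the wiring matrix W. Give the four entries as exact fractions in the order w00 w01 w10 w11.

obs A: pose=(-8,-3,E) → sL=60/17, sR=60/13, mL=-120/221, mR=-1410/221
obs B: pose=(3,-8,W) → sL=30/29, sR=15/13, mL=-45/754, mR=-630/377
sensor matrix S = [[60/17, 60/13], [30/29, 15/13]]; det S = -4500/6409
solve [mL_A; mL_B] = S·[w00; w01] and [mR_A; mR_B] = S·[w10; w11]:
  w00 = 1/2, w01 = -1/2, w10 = -1/2, w11 = -1

1/2 -1/2 -1/2 -1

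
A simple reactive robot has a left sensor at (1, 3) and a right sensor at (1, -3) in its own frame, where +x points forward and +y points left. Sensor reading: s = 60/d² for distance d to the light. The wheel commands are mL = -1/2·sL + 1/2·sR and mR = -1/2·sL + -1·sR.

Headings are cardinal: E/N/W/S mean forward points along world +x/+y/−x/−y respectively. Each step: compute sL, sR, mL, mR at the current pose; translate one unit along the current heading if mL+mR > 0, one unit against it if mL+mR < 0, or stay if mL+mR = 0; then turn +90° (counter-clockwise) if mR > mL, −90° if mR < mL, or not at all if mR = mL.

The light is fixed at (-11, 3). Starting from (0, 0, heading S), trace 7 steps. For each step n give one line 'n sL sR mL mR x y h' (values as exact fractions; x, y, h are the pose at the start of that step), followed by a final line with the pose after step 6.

n=0: pose=(0,0,S); sL=15/53, sR=3/4; mL=99/424, mR=-189/212; mL+mR=-279/424 → advance -1; mR−mL=-9/8 → turn -1·90°
n=1: pose=(0,1,W); sL=12/25, sR=60/101; mL=144/2525, mR=-2106/2525; mL+mR=-1962/2525 → advance -1; mR−mL=-90/101 → turn -1·90°
n=2: pose=(1,1,N); sL=30/41, sR=30/113; mL=-1080/4633, mR=-2925/4633; mL+mR=-4005/4633 → advance -1; mR−mL=-45/113 → turn -1·90°
n=3: pose=(1,0,E); sL=60/169, sR=12/41; mL=-216/6929, mR=-3258/6929; mL+mR=-3474/6929 → advance -1; mR−mL=-18/41 → turn -1·90°
n=4: pose=(0,0,S); sL=15/53, sR=3/4; mL=99/424, mR=-189/212; mL+mR=-279/424 → advance -1; mR−mL=-9/8 → turn -1·90°
n=5: pose=(0,1,W); sL=12/25, sR=60/101; mL=144/2525, mR=-2106/2525; mL+mR=-1962/2525 → advance -1; mR−mL=-90/101 → turn -1·90°
n=6: pose=(1,1,N); sL=30/41, sR=30/113; mL=-1080/4633, mR=-2925/4633; mL+mR=-4005/4633 → advance -1; mR−mL=-45/113 → turn -1·90°

0 15/53 3/4 99/424 -189/212 0 0 S
1 12/25 60/101 144/2525 -2106/2525 0 1 W
2 30/41 30/113 -1080/4633 -2925/4633 1 1 N
3 60/169 12/41 -216/6929 -3258/6929 1 0 E
4 15/53 3/4 99/424 -189/212 0 0 S
5 12/25 60/101 144/2525 -2106/2525 0 1 W
6 30/41 30/113 -1080/4633 -2925/4633 1 1 N
final 1 0 E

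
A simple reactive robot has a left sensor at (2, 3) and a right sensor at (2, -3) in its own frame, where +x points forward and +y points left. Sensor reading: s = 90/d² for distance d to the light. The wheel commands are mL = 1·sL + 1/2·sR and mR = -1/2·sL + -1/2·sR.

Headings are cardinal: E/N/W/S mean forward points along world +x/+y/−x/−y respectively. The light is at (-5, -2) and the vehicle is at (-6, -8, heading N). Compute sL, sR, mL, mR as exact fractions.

45/16 9/2 81/16 -117/32

left sensor world pos  = (-9, -6); dL² = 32
right sensor world pos = (-3, -6); dR² = 20
sL = 90/32 = 45/16
sR = 90/20 = 9/2
mL = 1·sL + 1/2·sR = 81/16
mR = -1/2·sL + -1/2·sR = -117/32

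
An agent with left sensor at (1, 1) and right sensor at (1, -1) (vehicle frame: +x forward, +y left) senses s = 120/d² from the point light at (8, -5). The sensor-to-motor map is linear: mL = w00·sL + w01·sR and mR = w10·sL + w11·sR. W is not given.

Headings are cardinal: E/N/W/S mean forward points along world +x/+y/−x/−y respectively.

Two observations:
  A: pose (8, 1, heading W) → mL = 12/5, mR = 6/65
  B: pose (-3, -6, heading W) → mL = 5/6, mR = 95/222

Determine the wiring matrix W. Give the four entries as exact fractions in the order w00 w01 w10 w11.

obs A: pose=(8,1,W) → sL=60/13, sR=12/5, mL=12/5, mR=6/65
obs B: pose=(-3,-6,W) → sL=30/37, sR=5/6, mL=5/6, mR=95/222
sensor matrix S = [[60/13, 12/5], [30/37, 5/6]]; det S = 914/481
solve [mL_A; mL_B] = S·[w00; w01] and [mR_A; mR_B] = S·[w10; w11]:
  w00 = 0, w01 = 1, w10 = -1/2, w11 = 1

0 1 -1/2 1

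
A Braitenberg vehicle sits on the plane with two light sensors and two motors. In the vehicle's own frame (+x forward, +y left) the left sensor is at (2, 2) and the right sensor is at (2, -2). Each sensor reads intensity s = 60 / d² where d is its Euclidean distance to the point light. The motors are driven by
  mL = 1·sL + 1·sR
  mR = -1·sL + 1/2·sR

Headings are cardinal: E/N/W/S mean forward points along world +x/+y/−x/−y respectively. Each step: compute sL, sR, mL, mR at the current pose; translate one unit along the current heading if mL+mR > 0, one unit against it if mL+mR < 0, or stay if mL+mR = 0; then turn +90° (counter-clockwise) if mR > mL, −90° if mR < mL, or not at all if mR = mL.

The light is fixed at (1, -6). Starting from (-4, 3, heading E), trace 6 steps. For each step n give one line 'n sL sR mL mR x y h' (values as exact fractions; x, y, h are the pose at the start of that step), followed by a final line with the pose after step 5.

0 6/13 30/29 564/377 21/377 -4 3 E
1 60/53 12/17 1656/901 -702/901 -3 3 S
2 5/6 15/34 65/51 -125/204 -3 2 W
3 60/149 60/109 15480/16241 -2070/16241 -4 2 N
4 6/13 30/29 564/377 21/377 -4 3 E
5 60/53 12/17 1656/901 -702/901 -3 3 S
final -3 2 W

n=0: pose=(-4,3,E); sL=6/13, sR=30/29; mL=564/377, mR=21/377; mL+mR=45/29 → advance +1; mR−mL=-543/377 → turn -1·90°
n=1: pose=(-3,3,S); sL=60/53, sR=12/17; mL=1656/901, mR=-702/901; mL+mR=18/17 → advance +1; mR−mL=-2358/901 → turn -1·90°
n=2: pose=(-3,2,W); sL=5/6, sR=15/34; mL=65/51, mR=-125/204; mL+mR=45/68 → advance +1; mR−mL=-385/204 → turn -1·90°
n=3: pose=(-4,2,N); sL=60/149, sR=60/109; mL=15480/16241, mR=-2070/16241; mL+mR=90/109 → advance +1; mR−mL=-17550/16241 → turn -1·90°
n=4: pose=(-4,3,E); sL=6/13, sR=30/29; mL=564/377, mR=21/377; mL+mR=45/29 → advance +1; mR−mL=-543/377 → turn -1·90°
n=5: pose=(-3,3,S); sL=60/53, sR=12/17; mL=1656/901, mR=-702/901; mL+mR=18/17 → advance +1; mR−mL=-2358/901 → turn -1·90°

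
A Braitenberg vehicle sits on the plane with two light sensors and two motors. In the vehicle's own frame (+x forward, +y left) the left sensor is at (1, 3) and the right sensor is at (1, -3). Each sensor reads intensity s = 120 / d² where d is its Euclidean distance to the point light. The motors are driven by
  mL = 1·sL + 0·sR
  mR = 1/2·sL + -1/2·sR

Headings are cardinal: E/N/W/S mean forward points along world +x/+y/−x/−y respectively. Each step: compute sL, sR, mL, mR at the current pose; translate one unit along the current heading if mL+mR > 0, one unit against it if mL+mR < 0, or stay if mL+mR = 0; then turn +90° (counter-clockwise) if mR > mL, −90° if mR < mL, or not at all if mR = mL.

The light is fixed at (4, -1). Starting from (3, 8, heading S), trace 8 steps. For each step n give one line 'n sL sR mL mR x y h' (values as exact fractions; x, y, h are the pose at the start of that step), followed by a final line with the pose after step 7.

0 30/17 3/2 30/17 9/68 3 8 S
1 120/29 24/25 120/29 1152/725 3 7 W
2 60/53 60/41 60/53 -360/2173 2 7 N
3 24/29 120/37 24/29 -1296/1073 2 8 E
4 15/8 6/5 15/8 27/80 1 8 S
5 120/41 120/137 120/41 5760/5617 1 7 W
6 12/13 60/41 12/13 -144/533 0 7 N
7 40/51 8/3 40/51 -16/17 0 8 E
final -1 8 S

n=0: pose=(3,8,S); sL=30/17, sR=3/2; mL=30/17, mR=9/68; mL+mR=129/68 → advance +1; mR−mL=-111/68 → turn -1·90°
n=1: pose=(3,7,W); sL=120/29, sR=24/25; mL=120/29, mR=1152/725; mL+mR=4152/725 → advance +1; mR−mL=-1848/725 → turn -1·90°
n=2: pose=(2,7,N); sL=60/53, sR=60/41; mL=60/53, mR=-360/2173; mL+mR=2100/2173 → advance +1; mR−mL=-2820/2173 → turn -1·90°
n=3: pose=(2,8,E); sL=24/29, sR=120/37; mL=24/29, mR=-1296/1073; mL+mR=-408/1073 → advance -1; mR−mL=-2184/1073 → turn -1·90°
n=4: pose=(1,8,S); sL=15/8, sR=6/5; mL=15/8, mR=27/80; mL+mR=177/80 → advance +1; mR−mL=-123/80 → turn -1·90°
n=5: pose=(1,7,W); sL=120/41, sR=120/137; mL=120/41, mR=5760/5617; mL+mR=22200/5617 → advance +1; mR−mL=-10680/5617 → turn -1·90°
n=6: pose=(0,7,N); sL=12/13, sR=60/41; mL=12/13, mR=-144/533; mL+mR=348/533 → advance +1; mR−mL=-636/533 → turn -1·90°
n=7: pose=(0,8,E); sL=40/51, sR=8/3; mL=40/51, mR=-16/17; mL+mR=-8/51 → advance -1; mR−mL=-88/51 → turn -1·90°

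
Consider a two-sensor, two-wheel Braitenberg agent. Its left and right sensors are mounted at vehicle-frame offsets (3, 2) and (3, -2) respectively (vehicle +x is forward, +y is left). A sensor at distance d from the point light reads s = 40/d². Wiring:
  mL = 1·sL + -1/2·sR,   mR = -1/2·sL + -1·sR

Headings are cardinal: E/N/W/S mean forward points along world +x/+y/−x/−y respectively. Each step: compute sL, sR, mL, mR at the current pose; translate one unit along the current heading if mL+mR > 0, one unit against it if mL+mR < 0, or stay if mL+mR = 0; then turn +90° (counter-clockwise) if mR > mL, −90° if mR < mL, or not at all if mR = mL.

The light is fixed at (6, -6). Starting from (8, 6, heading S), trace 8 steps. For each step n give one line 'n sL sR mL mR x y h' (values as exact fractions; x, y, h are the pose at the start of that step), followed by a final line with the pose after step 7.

n=0: pose=(8,6,S); sL=40/97, sR=40/81; mL=1300/7857, mR=-5500/7857; mL+mR=-1400/2619 → advance -1; mR−mL=-6800/7857 → turn -1·90°
n=1: pose=(8,7,W); sL=20/61, sR=20/113; mL=1650/6893, mR=-2350/6893; mL+mR=-700/6893 → advance -1; mR−mL=-4000/6893 → turn -1·90°
n=2: pose=(9,7,N); sL=40/257, sR=40/281; mL=6100/72217, mR=-15900/72217; mL+mR=-9800/72217 → advance -1; mR−mL=-22000/72217 → turn -1·90°
n=3: pose=(9,6,E); sL=5/29, sR=5/17; mL=25/986, mR=-375/986; mL+mR=-175/493 → advance -1; mR−mL=-200/493 → turn -1·90°
n=4: pose=(8,6,S); sL=40/97, sR=40/81; mL=1300/7857, mR=-5500/7857; mL+mR=-1400/2619 → advance -1; mR−mL=-6800/7857 → turn -1·90°
n=5: pose=(8,7,W); sL=20/61, sR=20/113; mL=1650/6893, mR=-2350/6893; mL+mR=-700/6893 → advance -1; mR−mL=-4000/6893 → turn -1·90°
n=6: pose=(9,7,N); sL=40/257, sR=40/281; mL=6100/72217, mR=-15900/72217; mL+mR=-9800/72217 → advance -1; mR−mL=-22000/72217 → turn -1·90°
n=7: pose=(9,6,E); sL=5/29, sR=5/17; mL=25/986, mR=-375/986; mL+mR=-175/493 → advance -1; mR−mL=-200/493 → turn -1·90°

0 40/97 40/81 1300/7857 -5500/7857 8 6 S
1 20/61 20/113 1650/6893 -2350/6893 8 7 W
2 40/257 40/281 6100/72217 -15900/72217 9 7 N
3 5/29 5/17 25/986 -375/986 9 6 E
4 40/97 40/81 1300/7857 -5500/7857 8 6 S
5 20/61 20/113 1650/6893 -2350/6893 8 7 W
6 40/257 40/281 6100/72217 -15900/72217 9 7 N
7 5/29 5/17 25/986 -375/986 9 6 E
final 8 6 S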